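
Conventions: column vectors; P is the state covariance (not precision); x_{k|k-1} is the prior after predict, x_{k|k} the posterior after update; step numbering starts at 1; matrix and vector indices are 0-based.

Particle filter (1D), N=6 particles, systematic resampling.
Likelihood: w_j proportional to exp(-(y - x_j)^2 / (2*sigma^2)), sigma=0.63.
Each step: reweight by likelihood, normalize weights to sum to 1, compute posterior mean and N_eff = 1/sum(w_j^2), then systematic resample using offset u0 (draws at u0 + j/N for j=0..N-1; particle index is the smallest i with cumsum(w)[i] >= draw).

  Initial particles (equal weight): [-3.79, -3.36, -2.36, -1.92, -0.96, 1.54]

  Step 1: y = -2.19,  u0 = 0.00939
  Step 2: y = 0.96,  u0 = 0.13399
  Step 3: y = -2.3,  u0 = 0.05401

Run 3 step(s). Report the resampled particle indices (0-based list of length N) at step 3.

resampled_idx = [0, 1, 2, 3, 4, 5]

step 1: w=[0.0177, 0.0795, 0.4299, 0.4067, 0.0663, 0.0000]  mean=-2.1931  Neff=2.7687  idx=[0, 2, 2, 2, 3, 3]
step 2: w=[0.0000, 0.0153, 0.0153, 0.0153, 0.4770, 0.4770]  mean=-1.9403  Neff=2.1943  idx=[4, 4, 4, 5, 5, 5]
step 3: w=[0.1667, 0.1667, 0.1667, 0.1667, 0.1667, 0.1667]  mean=-1.9200  Neff=6.0000  idx=[0, 1, 2, 3, 4, 5]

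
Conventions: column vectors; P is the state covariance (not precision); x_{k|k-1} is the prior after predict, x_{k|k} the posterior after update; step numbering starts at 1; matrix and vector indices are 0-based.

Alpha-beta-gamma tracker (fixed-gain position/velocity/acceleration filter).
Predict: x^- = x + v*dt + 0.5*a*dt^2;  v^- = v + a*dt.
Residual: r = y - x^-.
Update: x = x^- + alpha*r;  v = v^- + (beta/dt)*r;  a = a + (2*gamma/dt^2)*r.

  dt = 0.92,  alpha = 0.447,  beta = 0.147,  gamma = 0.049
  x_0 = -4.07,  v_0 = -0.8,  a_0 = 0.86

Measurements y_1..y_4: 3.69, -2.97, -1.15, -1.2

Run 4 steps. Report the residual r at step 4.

step 1: x_pred=-4.4420  r=8.1320  x^+=-0.8070  v^+=1.2906  a^+=1.8016
step 2: x_pred=1.1427  r=-4.1127  x^+=-0.6957  v^+=2.2909  a^+=1.3254
step 3: x_pred=1.9728  r=-3.1228  x^+=0.5769  v^+=3.0112  a^+=0.9638
step 4: x_pred=3.7551  r=-4.9551  x^+=1.5402  v^+=3.1062  a^+=0.3901

resid = -4.9551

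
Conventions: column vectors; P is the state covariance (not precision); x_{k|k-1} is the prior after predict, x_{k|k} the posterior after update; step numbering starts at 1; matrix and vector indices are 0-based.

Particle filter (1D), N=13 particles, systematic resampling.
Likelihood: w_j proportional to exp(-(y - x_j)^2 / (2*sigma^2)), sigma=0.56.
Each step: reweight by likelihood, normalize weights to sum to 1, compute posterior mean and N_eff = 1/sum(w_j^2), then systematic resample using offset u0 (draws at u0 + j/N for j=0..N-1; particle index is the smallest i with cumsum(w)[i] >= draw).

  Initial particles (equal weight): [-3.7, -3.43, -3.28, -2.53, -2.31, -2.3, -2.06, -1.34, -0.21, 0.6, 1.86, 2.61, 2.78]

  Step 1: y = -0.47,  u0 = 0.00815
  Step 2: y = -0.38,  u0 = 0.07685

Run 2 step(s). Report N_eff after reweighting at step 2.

N_eff = 10.3056

step 1: w=[0.0000, 0.0000, 0.0000, 0.0008, 0.0033, 0.0035, 0.0128, 0.2158, 0.6475, 0.1162, 0.0001, 0.0000, 0.0000]  mean=-0.3991  Neff=2.0854  idx=[6, 7, 7, 8, 8, 8, 8, 8, 8, 8, 8, 8, 9]
step 2: w=[0.0012, 0.0248, 0.0248, 0.1029, 0.1029, 0.1029, 0.1029, 0.1029, 0.1029, 0.1029, 0.1029, 0.1029, 0.0233]  mean=-0.2494  Neff=10.3056  idx=[3, 4, 4, 5, 6, 6, 7, 8, 9, 9, 10, 11, 12]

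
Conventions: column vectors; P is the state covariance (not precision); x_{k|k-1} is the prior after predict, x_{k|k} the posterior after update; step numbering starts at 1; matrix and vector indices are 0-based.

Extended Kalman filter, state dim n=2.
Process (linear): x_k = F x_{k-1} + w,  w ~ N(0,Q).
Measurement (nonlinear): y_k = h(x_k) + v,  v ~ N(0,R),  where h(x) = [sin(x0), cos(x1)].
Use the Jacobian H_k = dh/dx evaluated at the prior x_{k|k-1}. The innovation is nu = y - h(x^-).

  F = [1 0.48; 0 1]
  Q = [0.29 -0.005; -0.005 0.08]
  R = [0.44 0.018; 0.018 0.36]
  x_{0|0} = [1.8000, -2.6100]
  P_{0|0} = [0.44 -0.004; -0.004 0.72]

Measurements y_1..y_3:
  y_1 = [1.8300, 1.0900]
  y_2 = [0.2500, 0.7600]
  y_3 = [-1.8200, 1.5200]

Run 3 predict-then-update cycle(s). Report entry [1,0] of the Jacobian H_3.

H_jac[1,0] = 0.0000

step 1: x^-=[0.5472, -2.6100]  P^-=[0.8920 0.3366; 0.3366 0.8000]  H_jac=[0.8540 0.0000; 0.0000 0.5069]  S=[1.0906 0.1637; 0.1637 0.5656]  K=[0.6829 0.1040; 0.1630 0.6698]  nu=[1.3097, 1.9520]  x^+=[1.6446, -1.0890]  P^+=[0.3541 0.0981; 0.0981 0.4815]
step 2: x^-=[1.1219, -1.0890]  P^-=[0.8492 0.3242; 0.3242 0.5615]  H_jac=[0.4339 0.0000; 0.0000 0.8861]  S=[0.5999 0.1427; 0.1427 0.8009]  K=[0.5523 0.2603; 0.0906 0.6051]  nu=[-0.6509, 0.2966]  x^+=[0.8396, -0.9685]  P^+=[0.5709 0.1170; 0.1170 0.2477]
step 3: x^-=[0.3748, -0.9685]  P^-=[1.0302 0.2309; 0.2309 0.3277]  H_jac=[0.9306 0.0000; 0.0000 0.8240]  S=[1.3322 0.1950; 0.1950 0.5825]  K=[0.7065 0.0900; 0.0982 0.4306]  nu=[-2.1860, 0.9534]  x^+=[-1.0838, -0.7726]  P^+=[0.3358 0.0548; 0.0548 0.1903]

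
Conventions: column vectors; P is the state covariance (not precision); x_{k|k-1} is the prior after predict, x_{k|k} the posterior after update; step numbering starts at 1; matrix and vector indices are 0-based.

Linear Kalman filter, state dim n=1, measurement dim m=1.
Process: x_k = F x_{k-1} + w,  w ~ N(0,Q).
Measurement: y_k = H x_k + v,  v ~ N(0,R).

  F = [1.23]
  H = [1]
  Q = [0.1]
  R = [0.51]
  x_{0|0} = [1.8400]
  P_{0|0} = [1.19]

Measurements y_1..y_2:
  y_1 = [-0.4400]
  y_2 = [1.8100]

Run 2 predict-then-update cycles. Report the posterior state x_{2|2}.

x_post = [1.1203]

step 1: x^-=[2.2632]  P^-=[1.9004]  S=[2.4104]  K=[0.7884]  nu=[-2.7032]  x^+=[0.1320]  P^+=[0.4021]
step 2: x^-=[0.1623]  P^-=[0.7083]  S=[1.2183]  K=[0.5814]  nu=[1.6477]  x^+=[1.1203]  P^+=[0.2965]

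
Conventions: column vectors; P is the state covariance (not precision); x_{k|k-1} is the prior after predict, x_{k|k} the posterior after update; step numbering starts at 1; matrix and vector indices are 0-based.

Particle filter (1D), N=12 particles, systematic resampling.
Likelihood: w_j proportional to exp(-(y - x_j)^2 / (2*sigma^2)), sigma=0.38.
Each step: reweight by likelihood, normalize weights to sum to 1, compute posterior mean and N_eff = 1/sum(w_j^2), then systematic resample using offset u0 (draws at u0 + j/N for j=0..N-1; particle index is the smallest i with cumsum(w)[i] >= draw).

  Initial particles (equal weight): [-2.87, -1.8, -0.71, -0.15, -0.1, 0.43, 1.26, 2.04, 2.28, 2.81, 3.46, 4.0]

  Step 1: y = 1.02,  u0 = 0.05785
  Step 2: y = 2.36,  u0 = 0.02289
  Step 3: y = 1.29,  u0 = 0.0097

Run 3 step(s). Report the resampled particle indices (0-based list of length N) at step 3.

step 1: w=[0.0000, 0.0000, 0.0000, 0.0075, 0.0111, 0.2556, 0.6990, 0.0233, 0.0035, 0.0000, 0.0000, 0.0000]  mean=1.0439  Neff=1.8027  idx=[5, 5, 5, 6, 6, 6, 6, 6, 6, 6, 6, 7]
step 2: w=[0.0000, 0.0000, 0.0000, 0.0184, 0.0184, 0.0184, 0.0184, 0.0184, 0.0184, 0.0184, 0.0184, 0.8527]  mean=1.9251  Neff=1.3703  idx=[4, 8, 11, 11, 11, 11, 11, 11, 11, 11, 11, 11]
step 3: w=[0.2915, 0.2915, 0.0417, 0.0417, 0.0417, 0.0417, 0.0417, 0.0417, 0.0417, 0.0417, 0.0417, 0.0417]  mean=1.5852  Neff=5.3379  idx=[0, 0, 0, 0, 1, 1, 1, 2, 4, 6, 8, 10]

resampled_idx = [0, 0, 0, 0, 1, 1, 1, 2, 4, 6, 8, 10]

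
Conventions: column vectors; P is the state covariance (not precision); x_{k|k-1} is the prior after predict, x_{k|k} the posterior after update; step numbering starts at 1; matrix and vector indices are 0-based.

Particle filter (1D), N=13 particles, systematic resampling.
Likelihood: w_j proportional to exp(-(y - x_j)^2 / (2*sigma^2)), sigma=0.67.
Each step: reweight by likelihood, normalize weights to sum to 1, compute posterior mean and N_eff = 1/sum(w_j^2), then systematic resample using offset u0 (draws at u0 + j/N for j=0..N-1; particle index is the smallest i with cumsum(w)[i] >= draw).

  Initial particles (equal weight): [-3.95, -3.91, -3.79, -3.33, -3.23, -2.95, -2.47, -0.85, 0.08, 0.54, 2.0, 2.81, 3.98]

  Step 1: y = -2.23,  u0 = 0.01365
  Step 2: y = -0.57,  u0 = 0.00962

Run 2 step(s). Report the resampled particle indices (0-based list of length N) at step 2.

step 1: w=[0.0157, 0.0183, 0.0282, 0.1102, 0.1393, 0.2382, 0.3980, 0.0509, 0.0011, 0.0001, 0.0000, 0.0000, 0.0000]  mean=-2.7864  Neff=3.9900  idx=[0, 3, 3, 4, 5, 5, 5, 6, 6, 6, 6, 6, 6]
step 2: w=[0.0000, 0.0018, 0.0018, 0.0033, 0.0160, 0.0160, 0.0160, 0.1575, 0.1575, 0.1575, 0.1575, 0.1575, 0.1575]  mean=-2.4987  Neff=6.6823  idx=[4, 7, 7, 8, 8, 9, 9, 10, 10, 11, 11, 12, 12]

resampled_idx = [4, 7, 7, 8, 8, 9, 9, 10, 10, 11, 11, 12, 12]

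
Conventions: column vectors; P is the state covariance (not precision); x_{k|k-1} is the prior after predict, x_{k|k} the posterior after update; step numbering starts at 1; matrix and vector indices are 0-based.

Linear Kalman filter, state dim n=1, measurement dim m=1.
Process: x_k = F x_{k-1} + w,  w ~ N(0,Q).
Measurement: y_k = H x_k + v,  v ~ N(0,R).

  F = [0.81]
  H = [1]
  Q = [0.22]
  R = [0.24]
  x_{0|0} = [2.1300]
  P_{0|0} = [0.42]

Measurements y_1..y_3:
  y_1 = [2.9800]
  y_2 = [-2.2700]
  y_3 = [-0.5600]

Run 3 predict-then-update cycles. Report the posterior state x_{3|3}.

x_post = [-0.4659]

step 1: x^-=[1.7253]  P^-=[0.4956]  S=[0.7356]  K=[0.6737]  nu=[1.2547]  x^+=[2.5706]  P^+=[0.1617]
step 2: x^-=[2.0822]  P^-=[0.3261]  S=[0.5661]  K=[0.5760]  nu=[-4.3522]  x^+=[-0.4248]  P^+=[0.1382]
step 3: x^-=[-0.3441]  P^-=[0.3107]  S=[0.5507]  K=[0.5642]  nu=[-0.2159]  x^+=[-0.4659]  P^+=[0.1354]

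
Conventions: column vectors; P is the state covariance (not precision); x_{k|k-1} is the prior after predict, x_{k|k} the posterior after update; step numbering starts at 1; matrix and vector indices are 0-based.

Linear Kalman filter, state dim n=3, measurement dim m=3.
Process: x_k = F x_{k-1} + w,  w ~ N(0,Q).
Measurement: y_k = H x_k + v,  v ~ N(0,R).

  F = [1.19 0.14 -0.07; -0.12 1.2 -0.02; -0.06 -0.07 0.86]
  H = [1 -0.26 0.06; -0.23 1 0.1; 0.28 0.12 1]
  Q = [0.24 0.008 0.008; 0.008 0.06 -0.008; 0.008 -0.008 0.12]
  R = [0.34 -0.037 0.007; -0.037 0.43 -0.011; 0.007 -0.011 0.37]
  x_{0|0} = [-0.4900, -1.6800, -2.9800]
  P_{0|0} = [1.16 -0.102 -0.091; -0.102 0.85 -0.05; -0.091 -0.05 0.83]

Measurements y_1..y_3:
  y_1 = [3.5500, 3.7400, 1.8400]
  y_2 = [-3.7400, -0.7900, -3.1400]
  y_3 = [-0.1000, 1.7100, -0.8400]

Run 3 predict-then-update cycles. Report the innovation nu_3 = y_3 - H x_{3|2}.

innov = [1.3119, 0.6775, 0.4064]

step 1: x^-=[-0.6097, -1.8976, -2.4158]  P^-=[1.8856 -0.1519 -0.2235; -0.1519 1.3324 -0.1212; -0.2235 -0.1212 0.7568]  S=[2.3743 -0.9969 0.3350; -0.9969 1.9256 -0.0127; 0.3350 -0.0127 1.1293]  K=[0.8594 0.1292 -0.0000; 0.1104 0.7607 -0.0276; -0.1936 -0.0928 0.6582]  nu=[3.8113, 5.7389, 4.6542]  x^+=[3.4072, 2.7605, -0.6230]  P^+=[0.3213 0.1075 -0.0983; 0.1075 0.3571 -0.0908; -0.0983 -0.0908 0.2816]
step 2: x^-=[4.4846, 2.9162, -0.9334]  P^-=[0.7573 0.1836 -0.1576; 0.1836 0.5519 -0.1311; -0.1576 -0.1311 0.3532]  S=[1.0256 -0.1760 0.1046; -0.1760 0.9221 -0.0127; 0.1046 -0.0127 0.6831]  K=[0.7039 0.1276 0.0066; 0.1311 0.5632 -0.0293; -0.1612 -0.0891 0.4524]  nu=[-7.4104, -2.5814, -3.8122]  x^+=[-1.0857, 0.6029, -1.2335]  P^+=[0.2648 0.0976 -0.0799; 0.0976 0.2677 -0.0756; -0.0799 -0.0756 0.1987]
step 3: x^-=[-1.1212, 0.8784, -1.0378]  P^-=[0.6686 0.1610 -0.1260; 0.1610 0.4244 -0.1082; -0.1260 -0.1082 0.2874]  S=[0.9428 -0.1433 0.1050; -0.1433 0.8028 -0.0177; 0.1050 -0.0177 0.6302]  K=[0.6719 0.1137 0.0190; 0.1243 0.4907 -0.0262; -0.1423 -0.0794 0.4009]  nu=[1.3119, 0.6775, 0.4064]  x^+=[-0.1551, 1.3634, -1.1153]  P^+=[0.2517 0.0888 -0.0706; 0.0888 0.2338 -0.0671; -0.0706 -0.0671 0.1760]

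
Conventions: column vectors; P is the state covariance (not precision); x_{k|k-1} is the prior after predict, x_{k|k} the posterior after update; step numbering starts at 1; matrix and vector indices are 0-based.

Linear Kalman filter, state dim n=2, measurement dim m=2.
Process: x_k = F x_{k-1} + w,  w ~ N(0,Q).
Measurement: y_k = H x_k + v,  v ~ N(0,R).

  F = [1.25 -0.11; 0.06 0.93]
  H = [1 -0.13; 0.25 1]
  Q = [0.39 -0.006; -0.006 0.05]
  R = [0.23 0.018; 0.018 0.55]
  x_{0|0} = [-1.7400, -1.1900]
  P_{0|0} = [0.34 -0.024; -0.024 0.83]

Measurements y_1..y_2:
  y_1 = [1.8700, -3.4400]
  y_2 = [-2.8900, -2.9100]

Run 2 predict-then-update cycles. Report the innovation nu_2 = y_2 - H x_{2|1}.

innov = [-4.5343, -0.5855]

step 1: x^-=[-2.0441, -1.2111]  P^-=[0.9379 -0.0932; -0.0932 0.7664]  S=[1.2051 0.0627; 0.0627 1.3285]  K=[0.7847 0.0693; -0.1896 0.5683]  nu=[3.7567, -1.7179]  x^+=[0.7848, -2.8995]  P^+=[0.1826 0.0066; 0.0066 0.3075]
step 2: x^-=[1.2999, -2.6495]  P^-=[0.6772 -0.0161; -0.0161 0.3174]  S=[0.9168 0.1304; 0.1304 0.9016]  K=[0.7319 0.0640; -0.1144 0.3641]  nu=[-4.5343, -0.5855]  x^+=[-2.0561, -2.3439]  P^+=[0.1702 0.0058; 0.0058 0.1967]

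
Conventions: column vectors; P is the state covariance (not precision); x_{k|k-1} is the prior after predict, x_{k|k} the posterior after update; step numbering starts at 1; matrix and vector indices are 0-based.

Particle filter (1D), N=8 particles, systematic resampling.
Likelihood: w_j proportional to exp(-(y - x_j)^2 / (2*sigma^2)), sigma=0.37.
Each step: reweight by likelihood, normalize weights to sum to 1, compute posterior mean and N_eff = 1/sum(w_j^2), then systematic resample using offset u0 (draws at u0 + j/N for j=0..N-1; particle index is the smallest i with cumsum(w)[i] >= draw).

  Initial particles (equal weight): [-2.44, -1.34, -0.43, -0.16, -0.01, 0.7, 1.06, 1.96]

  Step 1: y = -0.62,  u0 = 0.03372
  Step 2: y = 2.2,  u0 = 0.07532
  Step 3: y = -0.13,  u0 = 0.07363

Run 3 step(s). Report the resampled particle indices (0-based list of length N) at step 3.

resampled_idx = [0, 1, 2, 3, 4, 5, 6, 7]

step 1: w=[0.0000, 0.0862, 0.5016, 0.2642, 0.1470, 0.0010, 0.0000, 0.0000]  mean=-0.3742  Neff=2.8536  idx=[1, 2, 2, 2, 2, 3, 3, 4]
step 2: w=[0.0000, 0.0005, 0.0005, 0.0005, 0.0005, 0.0701, 0.0701, 0.8577]  mean=-0.0319  Neff=1.3415  idx=[6, 7, 7, 7, 7, 7, 7, 7]
step 3: w=[0.1305, 0.1242, 0.1242, 0.1242, 0.1242, 0.1242, 0.1242, 0.1242]  mean=-0.0296  Neff=7.9978  idx=[0, 1, 2, 3, 4, 5, 6, 7]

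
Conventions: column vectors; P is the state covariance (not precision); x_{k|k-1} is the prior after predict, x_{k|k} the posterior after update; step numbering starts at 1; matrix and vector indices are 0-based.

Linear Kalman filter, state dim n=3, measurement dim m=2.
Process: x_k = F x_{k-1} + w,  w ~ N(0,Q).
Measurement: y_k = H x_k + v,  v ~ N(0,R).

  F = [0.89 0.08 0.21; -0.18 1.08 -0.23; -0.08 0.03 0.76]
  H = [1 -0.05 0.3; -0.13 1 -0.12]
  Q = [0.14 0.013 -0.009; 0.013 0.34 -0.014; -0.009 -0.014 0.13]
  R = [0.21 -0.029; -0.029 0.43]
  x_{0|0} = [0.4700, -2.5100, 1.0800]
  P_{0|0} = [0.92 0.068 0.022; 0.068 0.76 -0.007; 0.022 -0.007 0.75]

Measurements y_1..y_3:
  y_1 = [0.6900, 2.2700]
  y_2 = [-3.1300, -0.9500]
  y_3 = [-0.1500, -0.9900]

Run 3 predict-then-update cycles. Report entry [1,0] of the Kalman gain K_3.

step 1: x^-=[0.4443, -3.0438, 0.7079]  P^-=[0.9243 -0.0474 0.0624; -0.0474 1.2748 -0.1218; 0.0624 -0.1218 0.5665]  S=[1.2344 -0.3282; -0.3282 1.7721]  K=[0.7780 0.0453; 0.0786 0.7457; 0.1720 -0.0798]  nu=[-0.1189, 5.4565]  x^+=[0.5990, 1.0156, 0.2520]  P^+=[0.1967 0.0088 -0.1141; 0.0088 0.3203 0.0070; -0.1141 0.0070 0.5097]
step 2: x^-=[0.6673, 0.9311, 0.1740]  P^-=[0.2792 0.0220 -0.0155; 0.0220 0.7306 -0.0715; -0.0155 -0.0715 0.4401]  S=[0.5213 -0.1149; -0.1149 1.1826]  K=[0.5337 0.0414; 0.0698 0.6294; 0.2121 -0.0828]  nu=[-3.8030, -1.7734]  x^+=[-1.4356, -0.4505, -0.4858]  P^+=[0.1338 0.0108 -0.0745; 0.0108 0.2697 -0.0029; -0.0745 -0.0029 0.4045]
step 3: x^-=[-1.4158, -0.1164, -0.2679]  P^-=[0.2391 0.0230 -0.0025; 0.0230 0.6714 -0.0686; -0.0025 -0.0686 0.3736]  S=[0.4827 -0.1046; -0.1046 1.1212]  K=[0.5000 0.0397; 0.0675 0.6098; 0.2167 -0.0806]  nu=[1.3403, -1.0898]  x^+=[-0.7888, -0.6904, 0.1105]  P^+=[0.1208 0.0117 -0.0545; 0.0117 0.2609 -0.0072; -0.0545 -0.0072 0.3400]

K[1,0] = 0.0675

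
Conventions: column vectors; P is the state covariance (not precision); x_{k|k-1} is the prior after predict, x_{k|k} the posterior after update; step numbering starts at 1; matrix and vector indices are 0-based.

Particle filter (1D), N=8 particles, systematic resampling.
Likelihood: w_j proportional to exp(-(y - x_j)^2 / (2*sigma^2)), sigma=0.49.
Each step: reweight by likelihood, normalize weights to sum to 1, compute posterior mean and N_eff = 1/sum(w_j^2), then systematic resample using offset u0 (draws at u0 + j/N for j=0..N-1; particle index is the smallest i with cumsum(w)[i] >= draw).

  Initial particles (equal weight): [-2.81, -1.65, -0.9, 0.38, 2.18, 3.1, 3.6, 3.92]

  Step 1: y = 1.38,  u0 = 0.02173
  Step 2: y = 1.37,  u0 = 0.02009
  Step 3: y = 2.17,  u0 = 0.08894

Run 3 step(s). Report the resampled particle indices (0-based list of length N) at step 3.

step 1: w=[0.0000, 0.0000, 0.0001, 0.3191, 0.6753, 0.0054, 0.0001, 0.0000]  mean=1.6106  Neff=1.7923  idx=[3, 3, 3, 4, 4, 4, 4, 4]
step 2: w=[0.0780, 0.0780, 0.0780, 0.1532, 0.1532, 0.1532, 0.1532, 0.1532]  mean=1.7587  Neff=7.3749  idx=[0, 1, 3, 4, 4, 5, 6, 7]
step 3: w=[0.0002, 0.0002, 0.1666, 0.1666, 0.1666, 0.1666, 0.1666, 0.1666]  mean=2.1792  Neff=6.0051  idx=[2, 3, 4, 4, 5, 6, 7, 7]

resampled_idx = [2, 3, 4, 4, 5, 6, 7, 7]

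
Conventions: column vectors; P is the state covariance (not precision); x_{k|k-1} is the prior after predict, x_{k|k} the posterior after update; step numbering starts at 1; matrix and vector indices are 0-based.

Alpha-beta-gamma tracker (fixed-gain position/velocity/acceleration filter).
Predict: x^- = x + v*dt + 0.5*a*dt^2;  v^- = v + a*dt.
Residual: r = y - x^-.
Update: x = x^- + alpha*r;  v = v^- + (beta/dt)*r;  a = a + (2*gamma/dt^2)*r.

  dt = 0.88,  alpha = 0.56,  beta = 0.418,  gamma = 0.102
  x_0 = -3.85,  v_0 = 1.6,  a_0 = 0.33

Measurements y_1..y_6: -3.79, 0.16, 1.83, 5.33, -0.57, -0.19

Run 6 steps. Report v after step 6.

v_post = -2.6726

step 1: x_pred=-2.3142  r=-1.4758  x^+=-3.1407  v^+=1.1894  a^+=-0.0588
step 2: x_pred=-2.1167  r=2.2767  x^+=-0.8418  v^+=2.2191  a^+=0.5410
step 3: x_pred=1.3206  r=0.5094  x^+=1.6058  v^+=2.9372  a^+=0.6752
step 4: x_pred=4.4520  r=0.8780  x^+=4.9437  v^+=3.9484  a^+=0.9065
step 5: x_pred=8.7693  r=-9.3393  x^+=3.5393  v^+=0.3100  a^+=-1.5538
step 6: x_pred=3.2104  r=-3.4004  x^+=1.3062  v^+=-2.6726  a^+=-2.4495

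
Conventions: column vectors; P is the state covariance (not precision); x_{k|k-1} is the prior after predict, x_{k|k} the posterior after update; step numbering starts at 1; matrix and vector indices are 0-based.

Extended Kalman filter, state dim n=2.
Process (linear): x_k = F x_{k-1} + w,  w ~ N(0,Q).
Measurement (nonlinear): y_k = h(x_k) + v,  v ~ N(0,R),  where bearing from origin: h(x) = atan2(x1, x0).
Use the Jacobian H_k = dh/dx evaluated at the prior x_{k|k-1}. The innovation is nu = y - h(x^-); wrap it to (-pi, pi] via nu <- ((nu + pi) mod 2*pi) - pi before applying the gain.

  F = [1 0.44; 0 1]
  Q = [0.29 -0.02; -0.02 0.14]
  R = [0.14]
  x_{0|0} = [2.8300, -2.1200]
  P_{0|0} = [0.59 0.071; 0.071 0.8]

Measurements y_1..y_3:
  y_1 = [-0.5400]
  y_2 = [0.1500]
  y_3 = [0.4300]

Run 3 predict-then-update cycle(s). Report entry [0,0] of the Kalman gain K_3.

step 1: x^-=[1.8972, -2.1200]  P^-=[1.0974 0.4030; 0.4030 0.9400]  H_jac=[0.2619 0.2344]  S=[0.3164]  K=[1.2069; 1.0299]  nu=[0.3008]  x^+=[2.2602, -1.8102]  P^+=[0.6364 0.0097; 0.0097 0.6043]
step 2: x^-=[1.4638, -1.8102]  P^-=[1.0520 0.2556; 0.2556 0.7443]  H_jac=[0.3340 0.2701]  S=[0.3578]  K=[1.1750; 0.8005]  nu=[1.0408]  x^+=[2.6868, -0.9770]  P^+=[0.5580 -0.0810; -0.0810 0.5151]
step 3: x^-=[2.2569, -0.9770]  P^-=[0.8764 0.1257; 0.1257 0.6551]  H_jac=[0.1615 0.3732]  S=[0.2692]  K=[0.7000; 0.9833]  nu=[0.8385]  x^+=[2.8439, -0.1524]  P^+=[0.7445 -0.0597; -0.0597 0.3947]

K[0,0] = 0.7000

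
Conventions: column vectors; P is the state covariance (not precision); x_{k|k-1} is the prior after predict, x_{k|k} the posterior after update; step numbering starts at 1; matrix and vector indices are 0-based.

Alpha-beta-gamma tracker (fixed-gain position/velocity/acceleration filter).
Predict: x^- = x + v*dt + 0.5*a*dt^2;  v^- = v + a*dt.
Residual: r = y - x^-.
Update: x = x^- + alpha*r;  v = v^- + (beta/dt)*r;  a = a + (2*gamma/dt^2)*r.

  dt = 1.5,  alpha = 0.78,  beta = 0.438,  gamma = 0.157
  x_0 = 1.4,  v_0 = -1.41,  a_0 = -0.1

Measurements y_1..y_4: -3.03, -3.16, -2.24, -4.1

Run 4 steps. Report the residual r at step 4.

resid = -0.7829

step 1: x_pred=-0.8275  r=-2.2025  x^+=-2.5454  v^+=-2.2031  a^+=-0.4074
step 2: x_pred=-6.3084  r=3.1484  x^+=-3.8527  v^+=-1.8948  a^+=0.0320
step 3: x_pred=-6.6589  r=4.4189  x^+=-3.2122  v^+=-0.5565  a^+=0.6487
step 4: x_pred=-3.3171  r=-0.7829  x^+=-3.9278  v^+=0.1879  a^+=0.5394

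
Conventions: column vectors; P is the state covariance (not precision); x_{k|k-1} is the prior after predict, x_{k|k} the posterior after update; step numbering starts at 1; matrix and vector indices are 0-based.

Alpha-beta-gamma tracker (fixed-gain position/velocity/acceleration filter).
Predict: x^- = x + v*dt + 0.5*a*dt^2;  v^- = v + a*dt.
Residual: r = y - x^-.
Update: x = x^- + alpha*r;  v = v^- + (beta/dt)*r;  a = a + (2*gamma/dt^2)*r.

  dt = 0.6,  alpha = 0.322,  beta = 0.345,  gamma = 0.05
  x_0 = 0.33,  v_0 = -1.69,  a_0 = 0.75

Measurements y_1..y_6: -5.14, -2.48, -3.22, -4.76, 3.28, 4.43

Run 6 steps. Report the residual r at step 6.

resid = 3.5604

step 1: x_pred=-0.5490  r=-4.5910  x^+=-2.0273  v^+=-3.8798  a^+=-0.5253
step 2: x_pred=-4.4497  r=1.9697  x^+=-3.8155  v^+=-3.0624  a^+=0.0219
step 3: x_pred=-5.6490  r=2.4290  x^+=-4.8669  v^+=-1.6526  a^+=0.6966
step 4: x_pred=-5.7330  r=0.9730  x^+=-5.4197  v^+=-0.6752  a^+=0.9669
step 5: x_pred=-5.6508  r=8.9308  x^+=-2.7751  v^+=5.0402  a^+=3.4476
step 6: x_pred=0.8696  r=3.5604  x^+=2.0161  v^+=9.1560  a^+=4.4366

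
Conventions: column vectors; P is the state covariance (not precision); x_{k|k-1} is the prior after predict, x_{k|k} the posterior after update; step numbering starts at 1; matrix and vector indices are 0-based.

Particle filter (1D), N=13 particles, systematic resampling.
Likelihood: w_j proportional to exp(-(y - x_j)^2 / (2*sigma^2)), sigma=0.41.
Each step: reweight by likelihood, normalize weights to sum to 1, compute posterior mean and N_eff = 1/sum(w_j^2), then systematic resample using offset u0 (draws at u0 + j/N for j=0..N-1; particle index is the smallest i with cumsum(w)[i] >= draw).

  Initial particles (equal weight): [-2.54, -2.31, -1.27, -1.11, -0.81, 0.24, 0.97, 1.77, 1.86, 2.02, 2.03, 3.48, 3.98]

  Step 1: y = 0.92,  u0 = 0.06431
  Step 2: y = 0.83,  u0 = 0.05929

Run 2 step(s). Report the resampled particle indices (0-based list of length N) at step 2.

step 1: w=[0.0000, 0.0000, 0.0000, 0.0000, 0.0001, 0.1699, 0.6674, 0.0784, 0.0486, 0.0184, 0.0172, 0.0000, 0.0000]  mean=0.9893  Neff=2.0685  idx=[5, 5, 6, 6, 6, 6, 6, 6, 6, 6, 6, 7, 10]
step 2: w=[0.0382, 0.0382, 0.1016, 0.1016, 0.1016, 0.1016, 0.1016, 0.1016, 0.1016, 0.1016, 0.1016, 0.0078, 0.0015]  mean=0.9220  Neff=10.4316  idx=[1, 2, 3, 4, 4, 5, 6, 7, 7, 8, 9, 10, 10]

resampled_idx = [1, 2, 3, 4, 4, 5, 6, 7, 7, 8, 9, 10, 10]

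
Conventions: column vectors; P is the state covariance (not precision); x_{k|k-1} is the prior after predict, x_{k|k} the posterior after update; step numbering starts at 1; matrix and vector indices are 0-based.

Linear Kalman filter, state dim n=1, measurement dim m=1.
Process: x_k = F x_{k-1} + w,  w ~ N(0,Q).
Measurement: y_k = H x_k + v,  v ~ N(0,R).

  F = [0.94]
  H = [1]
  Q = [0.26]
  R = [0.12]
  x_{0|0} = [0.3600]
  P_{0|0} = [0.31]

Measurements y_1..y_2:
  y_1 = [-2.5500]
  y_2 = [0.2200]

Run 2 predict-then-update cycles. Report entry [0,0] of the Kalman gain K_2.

step 1: x^-=[0.3384]  P^-=[0.5339]  S=[0.6539]  K=[0.8165]  nu=[-2.8884]  x^+=[-2.0200]  P^+=[0.0980]
step 2: x^-=[-1.8988]  P^-=[0.3466]  S=[0.4666]  K=[0.7428]  nu=[2.1188]  x^+=[-0.3249]  P^+=[0.0891]

K[0,0] = 0.7428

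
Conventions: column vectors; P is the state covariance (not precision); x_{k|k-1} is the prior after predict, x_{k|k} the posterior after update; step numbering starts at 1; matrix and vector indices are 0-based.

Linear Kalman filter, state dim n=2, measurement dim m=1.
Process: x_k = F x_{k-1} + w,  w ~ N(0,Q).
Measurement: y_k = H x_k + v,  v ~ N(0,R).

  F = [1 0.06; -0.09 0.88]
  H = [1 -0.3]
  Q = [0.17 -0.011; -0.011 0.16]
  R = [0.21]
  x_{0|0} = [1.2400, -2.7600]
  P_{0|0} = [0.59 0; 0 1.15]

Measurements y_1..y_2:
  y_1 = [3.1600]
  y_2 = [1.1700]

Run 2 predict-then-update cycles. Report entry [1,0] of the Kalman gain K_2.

K[1,0] = -0.0759

step 1: x^-=[1.0744, -2.5404]  P^-=[0.7641 -0.0034; -0.0034 1.0553]  S=[1.0711]  K=[0.7143; -0.2987]  nu=[1.3235]  x^+=[2.0198, -2.9358]  P^+=[0.2176 0.2252; 0.2252 0.9598]
step 2: x^-=[1.8437, -2.7653]  P^-=[0.4180 0.2170; 0.2170 0.8693]  S=[0.5761]  K=[0.6127; -0.0759]  nu=[-1.5032]  x^+=[0.9227, -2.6511]  P^+=[0.2018 0.2439; 0.2439 0.8660]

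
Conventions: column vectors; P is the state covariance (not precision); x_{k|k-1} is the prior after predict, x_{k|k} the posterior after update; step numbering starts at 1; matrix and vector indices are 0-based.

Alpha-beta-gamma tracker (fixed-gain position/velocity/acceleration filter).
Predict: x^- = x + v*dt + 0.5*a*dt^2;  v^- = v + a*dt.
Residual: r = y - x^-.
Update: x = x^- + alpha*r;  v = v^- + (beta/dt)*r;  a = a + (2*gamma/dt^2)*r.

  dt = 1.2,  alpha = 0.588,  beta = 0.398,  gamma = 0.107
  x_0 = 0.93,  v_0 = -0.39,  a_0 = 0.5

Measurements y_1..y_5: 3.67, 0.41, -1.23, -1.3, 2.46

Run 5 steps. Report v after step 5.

step 1: x_pred=0.8220  r=2.8480  x^+=2.4966  v^+=1.1546  a^+=0.9232
step 2: x_pred=4.5469  r=-4.1369  x^+=2.1144  v^+=0.8904  a^+=0.3085
step 3: x_pred=3.4050  r=-4.6350  x^+=0.6796  v^+=-0.2767  a^+=-0.3803
step 4: x_pred=0.0737  r=-1.3737  x^+=-0.7340  v^+=-1.1887  a^+=-0.5845
step 5: x_pred=-2.5813  r=5.0413  x^+=0.3830  v^+=-0.2181  a^+=0.1647

v_post = -0.2181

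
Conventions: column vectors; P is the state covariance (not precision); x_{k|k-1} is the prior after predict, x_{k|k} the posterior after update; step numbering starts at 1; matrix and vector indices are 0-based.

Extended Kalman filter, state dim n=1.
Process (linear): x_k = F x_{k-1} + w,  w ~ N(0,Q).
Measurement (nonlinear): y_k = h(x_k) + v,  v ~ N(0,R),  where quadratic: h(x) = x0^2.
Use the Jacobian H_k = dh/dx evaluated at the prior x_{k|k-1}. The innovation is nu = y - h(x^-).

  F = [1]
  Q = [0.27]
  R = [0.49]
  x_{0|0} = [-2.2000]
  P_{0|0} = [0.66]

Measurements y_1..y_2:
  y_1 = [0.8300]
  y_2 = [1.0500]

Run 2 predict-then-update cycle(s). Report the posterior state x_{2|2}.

step 1: x^-=[-2.2000]  P^-=[0.9300]  H_jac=[-4.4000]  S=[18.4948]  K=[-0.2213]  nu=[-4.0100]  x^+=[-1.3128]  P^+=[0.0246]
step 2: x^-=[-1.3128]  P^-=[0.2946]  H_jac=[-2.6256]  S=[2.5211]  K=[-0.3068]  nu=[-0.6734]  x^+=[-1.1062]  P^+=[0.0573]

x_post = [-1.1062]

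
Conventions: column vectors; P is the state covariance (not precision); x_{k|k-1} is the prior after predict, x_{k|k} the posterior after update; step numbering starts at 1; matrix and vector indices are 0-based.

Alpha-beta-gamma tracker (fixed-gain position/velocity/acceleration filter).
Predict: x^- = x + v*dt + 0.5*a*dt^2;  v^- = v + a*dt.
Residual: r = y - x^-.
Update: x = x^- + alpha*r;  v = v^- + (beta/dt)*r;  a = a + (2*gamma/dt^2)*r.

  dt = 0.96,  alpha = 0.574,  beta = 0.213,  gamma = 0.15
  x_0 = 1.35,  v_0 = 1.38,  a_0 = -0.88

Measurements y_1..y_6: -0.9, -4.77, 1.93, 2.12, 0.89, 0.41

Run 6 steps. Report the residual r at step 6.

step 1: x_pred=2.2693  r=-3.1693  x^+=0.4501  v^+=-0.1680  a^+=-1.9117
step 2: x_pred=-0.5920  r=-4.1780  x^+=-2.9902  v^+=-2.9302  a^+=-3.2717
step 3: x_pred=-7.3108  r=9.2408  x^+=-2.0066  v^+=-4.0207  a^+=-0.2636
step 4: x_pred=-5.9879  r=8.1079  x^+=-1.3340  v^+=-2.4748  a^+=2.3757
step 5: x_pred=-2.6151  r=3.5051  x^+=-0.6032  v^+=0.5835  a^+=3.5167
step 6: x_pred=1.5775  r=-1.1675  x^+=0.9073  v^+=3.7005  a^+=3.1366

resid = -1.1675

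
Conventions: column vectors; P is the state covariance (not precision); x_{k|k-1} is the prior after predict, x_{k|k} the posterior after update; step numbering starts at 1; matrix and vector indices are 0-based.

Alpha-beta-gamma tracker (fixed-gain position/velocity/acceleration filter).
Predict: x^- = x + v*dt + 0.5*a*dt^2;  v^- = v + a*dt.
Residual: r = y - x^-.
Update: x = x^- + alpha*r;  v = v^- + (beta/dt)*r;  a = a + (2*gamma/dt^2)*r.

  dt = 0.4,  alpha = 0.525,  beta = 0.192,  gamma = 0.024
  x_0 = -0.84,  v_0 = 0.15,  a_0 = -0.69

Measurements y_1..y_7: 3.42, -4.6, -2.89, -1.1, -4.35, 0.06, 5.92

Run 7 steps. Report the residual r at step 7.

step 1: x_pred=-0.8352  r=4.2552  x^+=1.3988  v^+=1.9165  a^+=0.5866
step 2: x_pred=2.2123  r=-6.8123  x^+=-1.3642  v^+=-1.1188  a^+=-1.4571
step 3: x_pred=-1.9282  r=-0.9618  x^+=-2.4332  v^+=-2.1633  a^+=-1.7457
step 4: x_pred=-3.4381  r=2.3381  x^+=-2.2106  v^+=-1.7392  a^+=-1.0442
step 5: x_pred=-2.9898  r=-1.3602  x^+=-3.7039  v^+=-2.8098  a^+=-1.4523
step 6: x_pred=-4.9440  r=5.0040  x^+=-2.3169  v^+=-0.9888  a^+=0.0489
step 7: x_pred=-2.7085  r=8.6285  x^+=1.8215  v^+=3.1725  a^+=2.6375

resid = 8.6285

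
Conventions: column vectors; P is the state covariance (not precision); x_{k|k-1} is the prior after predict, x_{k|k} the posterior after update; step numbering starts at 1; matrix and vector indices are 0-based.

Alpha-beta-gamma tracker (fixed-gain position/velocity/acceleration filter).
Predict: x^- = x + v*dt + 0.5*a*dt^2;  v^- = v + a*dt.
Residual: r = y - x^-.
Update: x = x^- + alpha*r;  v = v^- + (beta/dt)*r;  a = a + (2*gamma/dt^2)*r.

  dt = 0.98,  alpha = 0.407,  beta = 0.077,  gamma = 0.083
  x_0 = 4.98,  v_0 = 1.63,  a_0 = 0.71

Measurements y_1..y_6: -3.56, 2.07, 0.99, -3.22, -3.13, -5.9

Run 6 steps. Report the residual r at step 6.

step 1: x_pred=6.9183  r=-10.4783  x^+=2.6537  v^+=1.5025  a^+=-1.1011
step 2: x_pred=3.5973  r=-1.5273  x^+=2.9757  v^+=0.3034  a^+=-1.3651
step 3: x_pred=2.6175  r=-1.6275  x^+=1.9551  v^+=-1.1623  a^+=-1.6464
step 4: x_pred=0.0254  r=-3.2454  x^+=-1.2954  v^+=-3.0308  a^+=-2.2074
step 5: x_pred=-5.3256  r=2.1956  x^+=-4.4320  v^+=-5.0215  a^+=-1.8279
step 6: x_pred=-10.2308  r=4.3308  x^+=-8.4682  v^+=-6.4726  a^+=-1.0793

resid = 4.3308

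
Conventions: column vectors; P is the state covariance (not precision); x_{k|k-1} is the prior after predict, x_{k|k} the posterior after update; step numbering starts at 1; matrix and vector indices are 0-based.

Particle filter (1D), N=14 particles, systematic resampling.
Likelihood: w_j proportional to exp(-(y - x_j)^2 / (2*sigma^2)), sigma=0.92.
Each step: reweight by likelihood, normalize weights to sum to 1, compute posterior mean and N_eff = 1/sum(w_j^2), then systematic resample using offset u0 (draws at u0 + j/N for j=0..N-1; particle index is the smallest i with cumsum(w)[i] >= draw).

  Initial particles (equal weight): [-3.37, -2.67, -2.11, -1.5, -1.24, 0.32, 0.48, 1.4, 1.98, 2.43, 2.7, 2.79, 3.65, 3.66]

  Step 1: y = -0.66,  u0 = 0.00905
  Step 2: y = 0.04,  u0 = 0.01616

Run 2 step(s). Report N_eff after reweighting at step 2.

N_eff = 9.5864

step 1: w=[0.0043, 0.0306, 0.0960, 0.2192, 0.2726, 0.1885, 0.1543, 0.0271, 0.0054, 0.0012, 0.0004, 0.0003, 0.0000, 0.0000]  mean=-0.7777  Neff=5.1909  idx=[1, 2, 3, 3, 3, 4, 4, 4, 4, 5, 5, 5, 6, 6]
step 2: w=[0.0019, 0.0093, 0.0353, 0.0353, 0.0353, 0.0544, 0.0544, 0.0544, 0.0544, 0.1367, 0.1367, 0.1367, 0.1277, 0.1277]  mean=-0.1993  Neff=9.5864  idx=[2, 4, 5, 7, 8, 9, 9, 10, 10, 11, 11, 12, 13, 13]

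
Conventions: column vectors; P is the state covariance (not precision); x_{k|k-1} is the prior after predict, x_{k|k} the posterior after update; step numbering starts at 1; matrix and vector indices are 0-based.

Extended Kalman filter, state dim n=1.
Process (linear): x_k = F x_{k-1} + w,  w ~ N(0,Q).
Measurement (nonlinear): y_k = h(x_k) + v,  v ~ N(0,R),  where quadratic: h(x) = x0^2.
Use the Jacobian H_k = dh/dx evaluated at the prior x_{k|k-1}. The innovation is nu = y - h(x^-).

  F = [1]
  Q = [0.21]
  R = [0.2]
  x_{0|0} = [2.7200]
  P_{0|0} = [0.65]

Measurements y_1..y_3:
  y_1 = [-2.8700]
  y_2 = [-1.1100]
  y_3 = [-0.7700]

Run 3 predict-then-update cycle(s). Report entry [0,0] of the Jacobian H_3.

step 1: x^-=[2.7200]  P^-=[0.8600]  H_jac=[5.4400]  S=[25.6505]  K=[0.1824]  nu=[-10.2684]  x^+=[0.8471]  P^+=[0.0067]
step 2: x^-=[0.8471]  P^-=[0.2167]  H_jac=[1.6943]  S=[0.8221]  K=[0.4466]  nu=[-1.8277]  x^+=[0.0309]  P^+=[0.0527]
step 3: x^-=[0.0309]  P^-=[0.2627]  H_jac=[0.0617]  S=[0.2010]  K=[0.0807]  nu=[-0.7710]  x^+=[-0.0313]  P^+=[0.2614]

H_jac[0,0] = 0.0617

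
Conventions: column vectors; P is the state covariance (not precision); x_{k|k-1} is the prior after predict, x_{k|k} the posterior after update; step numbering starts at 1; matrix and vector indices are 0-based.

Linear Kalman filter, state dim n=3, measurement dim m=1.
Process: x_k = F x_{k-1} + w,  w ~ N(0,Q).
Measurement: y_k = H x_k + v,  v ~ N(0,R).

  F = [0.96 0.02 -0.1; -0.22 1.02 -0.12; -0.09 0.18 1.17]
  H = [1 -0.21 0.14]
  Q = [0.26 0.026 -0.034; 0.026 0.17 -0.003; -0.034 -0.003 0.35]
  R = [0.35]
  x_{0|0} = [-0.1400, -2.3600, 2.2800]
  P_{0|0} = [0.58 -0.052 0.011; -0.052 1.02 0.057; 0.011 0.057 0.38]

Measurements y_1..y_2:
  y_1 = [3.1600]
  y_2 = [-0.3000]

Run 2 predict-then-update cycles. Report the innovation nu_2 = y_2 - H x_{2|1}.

innov = [-2.4288]

step 1: x^-=[-0.4096, -2.6500, 2.2554]  P^-=[0.7944 -0.1288 -0.1210; -0.1288 1.2747 0.2133; -0.1210 0.2133 0.9313]  S=[1.2265]  K=[0.6559; -0.2989; -0.0289]  nu=[2.6973]  x^+=[1.3596, -3.4563, 2.1775]  P^+=[0.2667 0.1117 -0.0978; 0.1117 1.1651 0.2027; -0.0978 0.2027 0.9303]
step 2: x^-=[1.0184, -4.0858, 1.8031]  P^-=[0.5378 0.1014 -0.2522; 0.1014 1.3036 0.3326; -0.2522 0.3326 1.7657]  S=[0.8472]  K=[0.5680; -0.1485; -0.0884]  nu=[-2.4288]  x^+=[-0.3613, -3.7252, 2.0177]  P^+=[0.2645 0.1729 -0.2097; 0.1729 1.2849 0.3215; -0.2097 0.3215 1.7591]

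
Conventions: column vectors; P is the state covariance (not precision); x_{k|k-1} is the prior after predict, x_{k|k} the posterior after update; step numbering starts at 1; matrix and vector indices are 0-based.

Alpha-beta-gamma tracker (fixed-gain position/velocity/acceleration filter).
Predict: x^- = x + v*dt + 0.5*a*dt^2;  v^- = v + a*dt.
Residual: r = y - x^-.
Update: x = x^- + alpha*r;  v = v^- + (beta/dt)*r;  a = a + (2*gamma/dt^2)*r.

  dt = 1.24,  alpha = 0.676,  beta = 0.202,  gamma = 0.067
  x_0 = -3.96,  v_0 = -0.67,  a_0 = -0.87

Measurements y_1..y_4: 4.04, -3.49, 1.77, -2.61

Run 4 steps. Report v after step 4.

step 1: x_pred=-5.4597  r=9.4997  x^+=0.9621  v^+=-0.2013  a^+=-0.0421
step 2: x_pred=0.6802  r=-4.1702  x^+=-2.1389  v^+=-0.9328  a^+=-0.4055
step 3: x_pred=-3.6074  r=5.3774  x^+=0.0277  v^+=-0.5597  a^+=0.0631
step 4: x_pred=-0.6178  r=-1.9922  x^+=-1.9645  v^+=-0.8060  a^+=-0.1105

v_post = -0.8060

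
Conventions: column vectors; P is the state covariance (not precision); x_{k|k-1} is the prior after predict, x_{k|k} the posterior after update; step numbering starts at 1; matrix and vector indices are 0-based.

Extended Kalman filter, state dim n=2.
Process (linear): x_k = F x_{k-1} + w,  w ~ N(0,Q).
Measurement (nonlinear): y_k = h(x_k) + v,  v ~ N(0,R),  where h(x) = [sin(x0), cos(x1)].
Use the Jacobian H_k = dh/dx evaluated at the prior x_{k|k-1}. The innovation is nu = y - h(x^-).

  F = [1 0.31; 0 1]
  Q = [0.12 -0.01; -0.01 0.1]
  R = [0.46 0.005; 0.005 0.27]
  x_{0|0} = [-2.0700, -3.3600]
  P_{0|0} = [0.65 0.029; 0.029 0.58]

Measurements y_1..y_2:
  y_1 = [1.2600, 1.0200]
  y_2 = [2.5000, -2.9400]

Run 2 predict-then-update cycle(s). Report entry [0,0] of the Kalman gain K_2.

K[0,0] = 0.4527

step 1: x^-=[-3.1116, -3.3600]  P^-=[0.8437 0.1988; 0.1988 0.6800]  H_jac=[-0.9996 0.0000; 0.0000 -0.2167]  S=[1.3030 0.0481; 0.0481 0.3019]  K=[-0.6458 -0.0399; -0.1353 -0.4665]  nu=[1.2900, 1.9962]  x^+=[-4.0243, -4.4657]  P^+=[0.2974 0.0646; 0.0646 0.5844]
step 2: x^-=[-5.4086, -4.4657]  P^-=[0.5136 0.2358; 0.2358 0.6844]  H_jac=[0.6413 0.0000; 0.0000 -0.9697]  S=[0.6713 -0.1416; -0.1416 0.9136]  K=[0.4527 -0.1801; 0.0744 -0.7149]  nu=[1.7327, -2.6958]  x^+=[-4.1387, -2.4095]  P^+=[0.3233 0.0478; 0.0478 0.1987]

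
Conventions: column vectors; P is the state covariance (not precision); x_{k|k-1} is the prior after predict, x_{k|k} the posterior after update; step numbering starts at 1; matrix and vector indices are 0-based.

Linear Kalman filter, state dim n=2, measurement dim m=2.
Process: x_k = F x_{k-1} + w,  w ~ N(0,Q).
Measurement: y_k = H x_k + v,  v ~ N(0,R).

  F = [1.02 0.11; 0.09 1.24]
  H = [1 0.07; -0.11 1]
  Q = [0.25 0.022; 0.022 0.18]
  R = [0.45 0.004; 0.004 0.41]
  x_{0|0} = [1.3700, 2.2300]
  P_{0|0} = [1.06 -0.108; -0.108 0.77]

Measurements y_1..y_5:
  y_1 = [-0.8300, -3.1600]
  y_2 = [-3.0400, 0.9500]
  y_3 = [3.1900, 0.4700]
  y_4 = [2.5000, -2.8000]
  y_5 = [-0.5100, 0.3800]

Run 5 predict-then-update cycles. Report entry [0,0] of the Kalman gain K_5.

step 1: x^-=[1.6427, 2.8885]  P^-=[1.3379 0.0867; 0.0867 1.3484]  S=[1.8066 0.0372; 0.0372 1.7556]  K=[0.7449 -0.0503; 0.0845 0.7609]  nu=[-2.6749, -5.8678]  x^+=[-0.0550, -1.8023]  P^+=[0.3337 0.0191; 0.0191 0.3144]
step 2: x^-=[-0.2544, -2.2398]  P^-=[0.6053 0.1198; 0.1198 0.6704]  S=[1.0753 0.1033; 0.1033 1.0613]  K=[0.5712 -0.0054; 0.0965 0.6098]  nu=[-2.6288, 3.1618]  x^+=[-1.7730, -0.5654]  P^+=[0.2550 0.0281; 0.0281 0.2535]
step 3: x^-=[-1.8706, -0.8606]  P^-=[0.5247 0.1158; 0.1158 0.5781]  S=[0.9938 0.1017; 0.1017 0.9690]  K=[0.5358 0.0038; 0.0986 0.5731]  nu=[5.1209, 1.1249]  x^+=[0.8773, 0.2892]  P^+=[0.2390 0.0300; 0.0300 0.2387]
step 4: x^-=[0.9266, 0.4375]  P^-=[0.5083 0.1147; 0.1147 0.5556]  S=[0.9771 0.1008; 0.1008 0.9465]  K=[0.5278 0.0059; 0.0991 0.5631]  nu=[1.5427, -3.1356]  x^+=[1.7224, -1.1753]  P^+=[0.2354 0.0304; 0.0304 0.2346]
step 5: x^-=[1.6276, -1.3023]  P^-=[0.5046 0.1144; 0.1144 0.5495]  S=[0.9733 0.1005; 0.1005 0.9404]  K=[0.5260 0.0064; 0.0992 0.5603]  nu=[-2.0464, 1.8614]  x^+=[0.5631, -0.4624]  P^+=[0.2346 0.0305; 0.0305 0.2335]

K[0,0] = 0.5260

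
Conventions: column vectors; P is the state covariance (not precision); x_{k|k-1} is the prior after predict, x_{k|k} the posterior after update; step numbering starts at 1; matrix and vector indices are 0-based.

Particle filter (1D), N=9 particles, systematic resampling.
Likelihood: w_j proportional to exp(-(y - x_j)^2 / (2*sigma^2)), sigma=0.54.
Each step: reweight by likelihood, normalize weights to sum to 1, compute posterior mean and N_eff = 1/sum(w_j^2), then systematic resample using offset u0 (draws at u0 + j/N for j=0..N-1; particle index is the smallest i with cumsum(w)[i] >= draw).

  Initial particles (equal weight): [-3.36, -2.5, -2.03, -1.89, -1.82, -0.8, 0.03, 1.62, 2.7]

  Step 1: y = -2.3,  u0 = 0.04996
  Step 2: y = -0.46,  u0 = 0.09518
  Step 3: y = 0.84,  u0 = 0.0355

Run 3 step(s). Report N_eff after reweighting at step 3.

step 1: w=[0.0428, 0.2741, 0.2591, 0.2201, 0.1978, 0.0062, 0.0000, 0.0000, 0.0000]  mean=-2.1357  Neff=4.3166  idx=[1, 1, 1, 2, 2, 3, 3, 4, 4]
step 2: w=[0.0045, 0.0045, 0.0045, 0.0832, 0.0832, 0.1710, 0.1710, 0.2390, 0.2390]  mean=-1.8881  Neff=5.3584  idx=[3, 5, 5, 6, 7, 7, 8, 8, 8]
step 3: w=[0.0204, 0.0781, 0.0781, 0.0781, 0.1491, 0.1491, 0.1491, 0.1491, 0.1491]  mean=-1.8407  Neff=7.7021  idx=[1, 2, 4, 4, 5, 6, 7, 7, 8]

N_eff = 7.7021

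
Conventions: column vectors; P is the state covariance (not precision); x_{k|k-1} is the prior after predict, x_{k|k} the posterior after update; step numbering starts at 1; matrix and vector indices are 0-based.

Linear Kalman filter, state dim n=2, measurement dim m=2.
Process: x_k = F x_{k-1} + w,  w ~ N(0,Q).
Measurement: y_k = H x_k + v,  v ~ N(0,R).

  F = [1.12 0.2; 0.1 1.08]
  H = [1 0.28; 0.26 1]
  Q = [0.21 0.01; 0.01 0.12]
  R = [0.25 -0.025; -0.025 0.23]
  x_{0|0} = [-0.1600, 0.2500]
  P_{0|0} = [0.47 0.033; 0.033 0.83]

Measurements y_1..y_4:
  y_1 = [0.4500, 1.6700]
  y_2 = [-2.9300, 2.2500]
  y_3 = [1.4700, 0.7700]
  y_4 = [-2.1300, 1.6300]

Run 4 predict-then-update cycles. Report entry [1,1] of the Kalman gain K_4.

K[1,1] = 0.5152

step 1: x^-=[-0.1292, 0.2540]  P^-=[0.8476 0.2825; 0.2825 1.0999]  S=[1.3420 0.8064; 0.8064 1.5341]  K=[0.7214 -0.0514; -0.0287 0.7799]  nu=[0.5081, 1.4496]  x^+=[0.1628, 1.3700]  P^+=[0.2049 -0.0831; -0.0831 0.2017]
step 2: x^-=[0.4563, 1.4959]  P^-=[0.4379 -0.0257; -0.0257 0.3394]  S=[0.7001 0.1563; 0.1563 0.5856]  K=[0.6184 -0.0145; -0.0296 0.5760]  nu=[-3.8052, 0.6355]  x^+=[-1.9061, 1.9745]  P^+=[0.1728 -0.0637; -0.0637 0.1498]
step 3: x^-=[-1.7400, 1.9418]  P^-=[0.4042 -0.0167; -0.0167 0.2827]  S=[0.6670 0.1414; 0.1414 0.5313]  K=[0.5974 0.0075; -0.0184 0.5287]  nu=[2.6662, -0.7194]  x^+=[-0.1525, 1.5124]  P^+=[0.1649 -0.0561; -0.0561 0.1367]
step 4: x^-=[0.1316, 1.6182]  P^-=[0.3971 -0.0110; -0.0110 0.2689]  S=[0.6621 0.1418; 0.1418 0.5201]  K=[0.5917 0.0161; -0.0132 0.5152]  nu=[-2.7147, -0.0224]  x^+=[-1.4752, 1.6424]  P^+=[0.1625 -0.0533; -0.0533 0.1327]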